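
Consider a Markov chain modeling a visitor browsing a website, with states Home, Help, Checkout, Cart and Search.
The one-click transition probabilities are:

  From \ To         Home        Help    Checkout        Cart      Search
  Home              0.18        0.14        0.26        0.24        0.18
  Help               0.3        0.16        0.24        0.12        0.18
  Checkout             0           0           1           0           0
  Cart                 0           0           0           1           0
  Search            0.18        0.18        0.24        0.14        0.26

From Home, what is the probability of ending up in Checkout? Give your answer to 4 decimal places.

0.5557

Let h(s) be the probability of absorption at Checkout starting from transient state s. Then h(Checkout) = 1 and h(Cart) = 0. By first-step analysis:
h(Home) = 0.18·h(Home) + 0.14·h(Help) + 0.26·1 + 0.24·0 + 0.18·h(Search)
h(Help) = 0.3·h(Home) + 0.16·h(Help) + 0.24·1 + 0.12·0 + 0.18·h(Search)
h(Search) = 0.18·h(Home) + 0.18·h(Help) + 0.24·1 + 0.14·0 + 0.26·h(Search)
Solving: h(Home) = 0.5557, h(Help) = 0.6147, h(Search) = 0.6090.
Starting from Home, the probability is 0.5557.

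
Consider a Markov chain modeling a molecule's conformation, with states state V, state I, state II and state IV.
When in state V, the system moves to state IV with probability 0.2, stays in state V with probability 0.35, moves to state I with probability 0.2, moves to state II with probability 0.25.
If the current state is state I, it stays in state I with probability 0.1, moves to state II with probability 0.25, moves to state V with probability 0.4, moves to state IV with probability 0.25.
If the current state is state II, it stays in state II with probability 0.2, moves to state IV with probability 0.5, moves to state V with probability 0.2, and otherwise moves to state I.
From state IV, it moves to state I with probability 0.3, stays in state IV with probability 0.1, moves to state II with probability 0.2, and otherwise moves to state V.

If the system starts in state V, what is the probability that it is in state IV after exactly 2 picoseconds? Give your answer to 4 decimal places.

Propagate the distribution vector 2 picoseconds from state V.
After 0 picoseconds: (1.0000, 0.0000, 0.0000, 0.0000)
After 1 picosecond: (0.3500, 0.2000, 0.2500, 0.2000)
After 2 picoseconds: (0.3325, 0.1750, 0.2275, 0.2650)
P(in state IV after 2 picoseconds) = 0.2650

0.2650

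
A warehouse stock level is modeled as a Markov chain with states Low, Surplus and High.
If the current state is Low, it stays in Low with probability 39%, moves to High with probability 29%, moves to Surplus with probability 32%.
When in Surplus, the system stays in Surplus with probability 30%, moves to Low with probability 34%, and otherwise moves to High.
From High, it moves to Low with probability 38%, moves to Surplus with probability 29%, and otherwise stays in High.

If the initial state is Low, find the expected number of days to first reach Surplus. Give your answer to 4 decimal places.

Let t(s) be the expected number of days to first reach Surplus from state s, with t(Surplus) = 0. Conditioning on the first day:
t(Low) = 1 + 0.39·t(Low) + 0.29·t(High)
t(High) = 1 + 0.38·t(Low) + 0.33·t(High)
Solving: t(Low) = 3.2161, t(High) = 3.3166.
Expected days from Low to Surplus: 3.2161.

3.2161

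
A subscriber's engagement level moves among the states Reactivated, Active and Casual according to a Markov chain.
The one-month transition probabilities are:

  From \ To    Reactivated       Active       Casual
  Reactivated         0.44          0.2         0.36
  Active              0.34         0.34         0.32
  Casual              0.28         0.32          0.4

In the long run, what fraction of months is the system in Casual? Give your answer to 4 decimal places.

0.3632

Let the stationary distribution be π with π = πP and π_1 + π_2 + π_3 = 1.
π_1 = 0.44·π_1 + 0.34·π_2 + 0.28·π_3
π_2 = 0.2·π_1 + 0.34·π_2 + 0.32·π_3
Solving with the normalization constraint gives π = (0.3536, 0.2832, 0.3632).
So the stationary probability of Casual is 0.3632.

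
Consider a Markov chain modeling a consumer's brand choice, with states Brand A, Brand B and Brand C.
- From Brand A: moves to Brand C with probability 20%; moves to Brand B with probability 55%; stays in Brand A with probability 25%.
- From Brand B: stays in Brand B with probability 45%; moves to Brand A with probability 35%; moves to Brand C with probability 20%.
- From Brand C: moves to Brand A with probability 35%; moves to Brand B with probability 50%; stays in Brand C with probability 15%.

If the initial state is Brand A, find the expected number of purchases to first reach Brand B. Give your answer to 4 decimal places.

Let t(s) be the expected number of purchases to first reach Brand B from state s, with t(Brand B) = 0. Conditioning on the first purchase:
t(Brand A) = 1 + 0.25·t(Brand A) + 0.2·t(Brand C)
t(Brand C) = 1 + 0.35·t(Brand A) + 0.15·t(Brand C)
Solving: t(Brand A) = 1.8502, t(Brand C) = 1.9383.
Expected purchases from Brand A to Brand B: 1.8502.

1.8502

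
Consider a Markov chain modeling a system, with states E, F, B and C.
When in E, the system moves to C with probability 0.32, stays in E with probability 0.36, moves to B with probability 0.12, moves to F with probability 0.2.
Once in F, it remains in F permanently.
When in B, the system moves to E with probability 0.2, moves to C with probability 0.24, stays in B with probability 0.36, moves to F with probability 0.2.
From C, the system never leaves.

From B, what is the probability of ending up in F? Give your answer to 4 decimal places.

Let h(s) be the probability of absorption at F starting from transient state s. Then h(F) = 1 and h(C) = 0. By first-step analysis:
h(E) = 0.36·h(E) + 0.2·1 + 0.12·h(B) + 0.32·0
h(B) = 0.2·h(E) + 0.2·1 + 0.36·h(B) + 0.24·0
Solving: h(E) = 0.3942, h(B) = 0.4357.
Starting from B, the probability is 0.4357.

0.4357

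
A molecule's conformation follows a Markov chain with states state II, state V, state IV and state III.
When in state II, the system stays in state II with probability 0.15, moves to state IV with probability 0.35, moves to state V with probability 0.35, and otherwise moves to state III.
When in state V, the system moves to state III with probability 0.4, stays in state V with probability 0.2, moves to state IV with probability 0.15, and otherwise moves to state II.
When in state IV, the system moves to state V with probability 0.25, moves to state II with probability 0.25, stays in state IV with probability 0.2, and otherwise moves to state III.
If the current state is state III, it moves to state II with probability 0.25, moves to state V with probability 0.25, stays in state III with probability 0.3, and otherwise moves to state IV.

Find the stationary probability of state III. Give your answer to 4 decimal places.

Let the stationary distribution be π with π = πP and π_1 + π_2 + π_3 + π_4 = 1.
π_1 = 0.15·π_1 + 0.25·π_2 + 0.25·π_3 + 0.25·π_4
π_2 = 0.35·π_1 + 0.2·π_2 + 0.25·π_3 + 0.25·π_4
π_3 = 0.35·π_1 + 0.15·π_2 + 0.2·π_3 + 0.2·π_4
Solving with the normalization constraint gives π = (0.2273, 0.2597, 0.2211, 0.2919).
So the stationary probability of state III is 0.2919.

0.2919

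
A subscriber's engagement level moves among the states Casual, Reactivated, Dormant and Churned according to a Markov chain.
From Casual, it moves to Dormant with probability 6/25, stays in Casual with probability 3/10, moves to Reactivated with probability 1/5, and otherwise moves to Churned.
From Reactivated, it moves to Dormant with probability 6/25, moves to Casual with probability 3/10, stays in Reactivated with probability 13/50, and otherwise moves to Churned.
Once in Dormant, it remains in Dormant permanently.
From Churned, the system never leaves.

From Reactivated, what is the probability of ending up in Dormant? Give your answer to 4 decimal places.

0.5240

Let h(s) be the probability of absorption at Dormant starting from transient state s. Then h(Dormant) = 1 and h(Churned) = 0. By first-step analysis:
h(Casual) = 0.3·h(Casual) + 0.2·h(Reactivated) + 0.24·1 + 0.26·0
h(Reactivated) = 0.3·h(Casual) + 0.26·h(Reactivated) + 0.24·1 + 0.2·0
Solving: h(Casual) = 0.4926, h(Reactivated) = 0.5240.
Starting from Reactivated, the probability is 0.5240.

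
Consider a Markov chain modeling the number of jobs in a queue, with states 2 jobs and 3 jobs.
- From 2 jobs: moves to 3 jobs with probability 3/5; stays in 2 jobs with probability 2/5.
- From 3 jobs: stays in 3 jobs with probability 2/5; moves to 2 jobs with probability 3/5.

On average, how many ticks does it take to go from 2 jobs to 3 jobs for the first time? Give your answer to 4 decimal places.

1.6667

Let t(s) be the expected number of ticks to first reach 3 jobs from state s, with t(3 jobs) = 0. Conditioning on the first tick:
t(2 jobs) = 1 + 0.4·t(2 jobs)
Solving: t(2 jobs) = 1.6667.
Expected ticks from 2 jobs to 3 jobs: 1.6667.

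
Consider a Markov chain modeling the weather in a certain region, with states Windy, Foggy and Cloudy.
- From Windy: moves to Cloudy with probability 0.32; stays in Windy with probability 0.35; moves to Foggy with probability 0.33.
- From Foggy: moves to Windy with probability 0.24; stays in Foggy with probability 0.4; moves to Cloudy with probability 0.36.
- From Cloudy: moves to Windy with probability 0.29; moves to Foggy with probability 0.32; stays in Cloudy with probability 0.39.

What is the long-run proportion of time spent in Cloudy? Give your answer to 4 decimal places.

0.3592

Let the stationary distribution be π with π = πP and π_1 + π_2 + π_3 = 1.
π_1 = 0.35·π_1 + 0.24·π_2 + 0.29·π_3
π_2 = 0.33·π_1 + 0.4·π_2 + 0.32·π_3
Solving with the normalization constraint gives π = (0.2898, 0.3510, 0.3592).
So the stationary probability of Cloudy is 0.3592.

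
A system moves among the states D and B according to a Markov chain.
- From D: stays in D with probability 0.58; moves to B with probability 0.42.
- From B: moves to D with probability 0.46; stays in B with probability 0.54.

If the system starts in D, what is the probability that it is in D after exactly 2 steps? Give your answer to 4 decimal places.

Sum over the intermediate state after 1 step:
P = P(D→D)·P(D→D) + P(D→B)·P(B→D)
  = 0.58×0.58 + 0.42×0.46
  = 0.3364 + 0.1932 = 0.5296

0.5296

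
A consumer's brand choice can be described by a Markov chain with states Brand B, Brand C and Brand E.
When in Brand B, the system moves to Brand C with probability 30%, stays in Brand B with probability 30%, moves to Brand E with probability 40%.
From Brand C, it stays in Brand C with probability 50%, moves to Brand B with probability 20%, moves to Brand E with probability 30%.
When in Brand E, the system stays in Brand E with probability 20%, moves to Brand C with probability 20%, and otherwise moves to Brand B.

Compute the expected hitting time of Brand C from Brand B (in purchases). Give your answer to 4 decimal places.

3.7500

Let t(s) be the expected number of purchases to first reach Brand C from state s, with t(Brand C) = 0. Conditioning on the first purchase:
t(Brand B) = 1 + 0.3·t(Brand B) + 0.4·t(Brand E)
t(Brand E) = 1 + 0.6·t(Brand B) + 0.2·t(Brand E)
Solving: t(Brand B) = 3.7500, t(Brand E) = 4.0625.
Expected purchases from Brand B to Brand C: 3.7500.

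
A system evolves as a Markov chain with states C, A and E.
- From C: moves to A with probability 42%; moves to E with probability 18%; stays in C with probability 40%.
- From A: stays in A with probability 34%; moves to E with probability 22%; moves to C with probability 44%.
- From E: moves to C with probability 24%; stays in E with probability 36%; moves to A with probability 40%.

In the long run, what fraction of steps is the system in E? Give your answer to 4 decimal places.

Let the stationary distribution be π with π = πP and π_1 + π_2 + π_3 = 1.
π_1 = 0.4·π_1 + 0.44·π_2 + 0.24·π_3
π_2 = 0.42·π_1 + 0.34·π_2 + 0.4·π_3
Solving with the normalization constraint gives π = (0.3773, 0.3845, 0.2383).
So the stationary probability of E is 0.2383.

0.2383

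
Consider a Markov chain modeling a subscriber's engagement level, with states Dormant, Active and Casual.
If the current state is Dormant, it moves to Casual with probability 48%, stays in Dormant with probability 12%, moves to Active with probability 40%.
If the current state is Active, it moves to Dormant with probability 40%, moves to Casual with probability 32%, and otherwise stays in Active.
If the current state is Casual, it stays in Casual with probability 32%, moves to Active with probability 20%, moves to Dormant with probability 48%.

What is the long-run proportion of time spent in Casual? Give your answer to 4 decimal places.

Let the stationary distribution be π with π = πP and π_1 + π_2 + π_3 = 1.
π_1 = 0.12·π_1 + 0.4·π_2 + 0.48·π_3
π_2 = 0.4·π_1 + 0.28·π_2 + 0.2·π_3
Solving with the normalization constraint gives π = (0.3359, 0.2904, 0.3737).
So the stationary probability of Casual is 0.3737.

0.3737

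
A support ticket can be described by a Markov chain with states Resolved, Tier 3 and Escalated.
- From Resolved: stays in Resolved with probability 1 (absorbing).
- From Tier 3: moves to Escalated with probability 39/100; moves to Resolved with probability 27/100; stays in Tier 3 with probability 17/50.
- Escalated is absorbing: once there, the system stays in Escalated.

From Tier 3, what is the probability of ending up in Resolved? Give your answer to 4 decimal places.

Let h(s) be the probability of absorption at Resolved starting from transient state s. Then h(Resolved) = 1 and h(Escalated) = 0. By first-step analysis:
h(Tier 3) = 0.27·1 + 0.34·h(Tier 3) + 0.39·0
Solving: h(Tier 3) = 0.4091.
Starting from Tier 3, the probability is 0.4091.

0.4091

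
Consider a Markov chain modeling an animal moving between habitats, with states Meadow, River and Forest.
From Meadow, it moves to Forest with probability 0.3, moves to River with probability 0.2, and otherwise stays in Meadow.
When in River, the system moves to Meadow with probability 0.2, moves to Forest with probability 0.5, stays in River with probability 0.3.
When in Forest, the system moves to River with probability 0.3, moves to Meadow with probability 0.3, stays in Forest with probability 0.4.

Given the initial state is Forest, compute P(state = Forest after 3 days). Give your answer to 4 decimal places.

0.3940

Propagate the distribution vector 3 days from Forest.
After 0 days: (0.0000, 0.0000, 1.0000)
After 1 day: (0.3000, 0.3000, 0.4000)
After 2 days: (0.3300, 0.2700, 0.4000)
After 3 days: (0.3390, 0.2670, 0.3940)
P(in Forest after 3 days) = 0.3940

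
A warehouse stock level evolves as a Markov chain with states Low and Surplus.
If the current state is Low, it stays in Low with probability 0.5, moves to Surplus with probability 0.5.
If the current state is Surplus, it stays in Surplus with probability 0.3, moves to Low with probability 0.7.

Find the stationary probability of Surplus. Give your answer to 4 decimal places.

0.4167

Let the stationary distribution be π with π = πP and π_1 + π_2 = 1.
π_1 = 0.5·π_1 + 0.7·π_2
Solving with the normalization constraint gives π = (0.5833, 0.4167).
So the stationary probability of Surplus is 0.4167.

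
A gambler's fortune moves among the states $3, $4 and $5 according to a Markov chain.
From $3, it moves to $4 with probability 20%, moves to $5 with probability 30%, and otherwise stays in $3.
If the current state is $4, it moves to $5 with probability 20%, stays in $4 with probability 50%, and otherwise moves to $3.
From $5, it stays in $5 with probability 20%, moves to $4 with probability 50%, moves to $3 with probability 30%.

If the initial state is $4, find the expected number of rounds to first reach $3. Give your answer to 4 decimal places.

3.3333

Let t(s) be the expected number of rounds to first reach $3 from state s, with t($3) = 0. Conditioning on the first round:
t($4) = 1 + 0.5·t($4) + 0.2·t($5)
t($5) = 1 + 0.5·t($4) + 0.2·t($5)
Solving: t($4) = 3.3333, t($5) = 3.3333.
Expected rounds from $4 to $3: 3.3333.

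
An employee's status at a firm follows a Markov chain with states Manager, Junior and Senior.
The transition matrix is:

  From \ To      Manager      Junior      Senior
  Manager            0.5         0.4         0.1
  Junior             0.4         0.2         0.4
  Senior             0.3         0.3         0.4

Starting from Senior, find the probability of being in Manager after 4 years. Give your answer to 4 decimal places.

0.4125

Propagate the distribution vector 4 years from Senior.
After 0 years: (0.0000, 0.0000, 1.0000)
After 1 year: (0.3000, 0.3000, 0.4000)
After 2 years: (0.3900, 0.3000, 0.3100)
After 3 years: (0.4080, 0.3090, 0.2830)
After 4 years: (0.4125, 0.3099, 0.2776)
P(in Manager after 4 years) = 0.4125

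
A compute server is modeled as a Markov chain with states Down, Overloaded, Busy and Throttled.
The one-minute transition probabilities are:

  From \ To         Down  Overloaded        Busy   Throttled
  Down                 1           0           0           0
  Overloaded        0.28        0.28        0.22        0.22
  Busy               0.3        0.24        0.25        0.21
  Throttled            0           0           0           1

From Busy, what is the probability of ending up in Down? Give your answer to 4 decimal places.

0.5813

Let h(s) be the probability of absorption at Down starting from transient state s. Then h(Down) = 1 and h(Throttled) = 0. By first-step analysis:
h(Overloaded) = 0.28·1 + 0.28·h(Overloaded) + 0.22·h(Busy) + 0.22·0
h(Busy) = 0.3·1 + 0.24·h(Overloaded) + 0.25·h(Busy) + 0.21·0
Solving: h(Overloaded) = 0.5665, h(Busy) = 0.5813.
Starting from Busy, the probability is 0.5813.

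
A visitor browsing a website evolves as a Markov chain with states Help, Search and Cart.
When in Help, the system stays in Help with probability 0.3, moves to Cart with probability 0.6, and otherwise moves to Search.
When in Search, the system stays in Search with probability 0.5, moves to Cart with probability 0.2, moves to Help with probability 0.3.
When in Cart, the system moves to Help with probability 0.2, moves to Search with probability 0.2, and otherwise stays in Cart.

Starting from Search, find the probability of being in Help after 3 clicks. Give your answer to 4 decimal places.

Propagate the distribution vector 3 clicks from Search.
After 0 clicks: (0.0000, 1.0000, 0.0000)
After 1 click: (0.3000, 0.5000, 0.2000)
After 2 clicks: (0.2800, 0.3200, 0.4000)
After 3 clicks: (0.2600, 0.2680, 0.4720)
P(in Help after 3 clicks) = 0.2600

0.2600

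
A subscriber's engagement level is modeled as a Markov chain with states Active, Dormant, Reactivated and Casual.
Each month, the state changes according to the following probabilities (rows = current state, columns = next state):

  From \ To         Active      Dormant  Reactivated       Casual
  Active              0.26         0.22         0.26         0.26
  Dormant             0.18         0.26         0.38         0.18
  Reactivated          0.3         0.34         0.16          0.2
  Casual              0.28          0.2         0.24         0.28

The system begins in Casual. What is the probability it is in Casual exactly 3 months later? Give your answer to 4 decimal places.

Propagate the distribution vector 3 months from Casual.
After 0 months: (0.0000, 0.0000, 0.0000, 1.0000)
After 1 month: (0.2800, 0.2000, 0.2400, 0.2800)
After 2 months: (0.2592, 0.2512, 0.2544, 0.2352)
After 3 months: (0.2548, 0.2559, 0.2600, 0.2293)
P(in Casual after 3 months) = 0.2293

0.2293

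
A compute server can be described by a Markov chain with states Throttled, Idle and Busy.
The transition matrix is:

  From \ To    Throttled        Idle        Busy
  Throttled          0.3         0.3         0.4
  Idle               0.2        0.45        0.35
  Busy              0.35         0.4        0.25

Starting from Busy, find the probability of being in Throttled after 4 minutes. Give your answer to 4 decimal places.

0.2773

Propagate the distribution vector 4 minutes from Busy.
After 0 minutes: (0.0000, 0.0000, 1.0000)
After 1 minute: (0.3500, 0.4000, 0.2500)
After 2 minutes: (0.2725, 0.3850, 0.3425)
After 3 minutes: (0.2786, 0.3920, 0.3294)
After 4 minutes: (0.2773, 0.3917, 0.3310)
P(in Throttled after 4 minutes) = 0.2773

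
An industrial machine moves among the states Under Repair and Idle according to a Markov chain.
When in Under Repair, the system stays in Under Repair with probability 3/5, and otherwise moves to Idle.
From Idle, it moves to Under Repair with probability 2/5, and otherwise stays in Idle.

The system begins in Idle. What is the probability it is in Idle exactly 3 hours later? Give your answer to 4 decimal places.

Propagate the distribution vector 3 hours from Idle.
After 0 hours: (0.0000, 1.0000)
After 1 hour: (0.4000, 0.6000)
After 2 hours: (0.4800, 0.5200)
After 3 hours: (0.4960, 0.5040)
P(in Idle after 3 hours) = 0.5040

0.5040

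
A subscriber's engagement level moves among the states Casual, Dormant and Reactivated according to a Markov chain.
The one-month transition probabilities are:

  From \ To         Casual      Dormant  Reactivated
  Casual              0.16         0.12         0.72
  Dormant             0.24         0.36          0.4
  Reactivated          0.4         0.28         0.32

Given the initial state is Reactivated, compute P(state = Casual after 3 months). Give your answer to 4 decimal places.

0.2996

Propagate the distribution vector 3 months from Reactivated.
After 0 months: (0.0000, 0.0000, 1.0000)
After 1 month: (0.4000, 0.2800, 0.3200)
After 2 months: (0.2592, 0.2384, 0.5024)
After 3 months: (0.2996, 0.2576, 0.4428)
P(in Casual after 3 months) = 0.2996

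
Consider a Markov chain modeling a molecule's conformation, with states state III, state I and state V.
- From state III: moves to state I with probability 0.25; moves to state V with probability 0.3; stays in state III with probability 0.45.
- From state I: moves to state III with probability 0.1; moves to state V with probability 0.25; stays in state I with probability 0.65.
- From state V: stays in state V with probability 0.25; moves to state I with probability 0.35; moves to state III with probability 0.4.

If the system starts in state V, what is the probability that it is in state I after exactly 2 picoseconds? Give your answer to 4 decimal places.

0.4150

Sum over the intermediate state after 1 picosecond:
P = P(state V→state III)·P(state III→state I) + P(state V→state I)·P(state I→state I) + P(state V→state V)·P(state V→state I)
  = 0.4×0.25 + 0.35×0.65 + 0.25×0.35
  = 0.1000 + 0.2275 + 0.0875 = 0.4150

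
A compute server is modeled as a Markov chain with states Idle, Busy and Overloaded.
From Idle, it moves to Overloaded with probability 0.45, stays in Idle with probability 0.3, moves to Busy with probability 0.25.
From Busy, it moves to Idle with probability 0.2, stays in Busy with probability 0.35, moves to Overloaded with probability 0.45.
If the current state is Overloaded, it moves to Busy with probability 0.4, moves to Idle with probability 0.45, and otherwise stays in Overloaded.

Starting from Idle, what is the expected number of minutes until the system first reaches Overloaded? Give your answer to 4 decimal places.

2.2222

Let t(s) be the expected number of minutes to first reach Overloaded from state s, with t(Overloaded) = 0. Conditioning on the first minute:
t(Idle) = 1 + 0.3·t(Idle) + 0.25·t(Busy)
t(Busy) = 1 + 0.2·t(Idle) + 0.35·t(Busy)
Solving: t(Idle) = 2.2222, t(Busy) = 2.2222.
Expected minutes from Idle to Overloaded: 2.2222.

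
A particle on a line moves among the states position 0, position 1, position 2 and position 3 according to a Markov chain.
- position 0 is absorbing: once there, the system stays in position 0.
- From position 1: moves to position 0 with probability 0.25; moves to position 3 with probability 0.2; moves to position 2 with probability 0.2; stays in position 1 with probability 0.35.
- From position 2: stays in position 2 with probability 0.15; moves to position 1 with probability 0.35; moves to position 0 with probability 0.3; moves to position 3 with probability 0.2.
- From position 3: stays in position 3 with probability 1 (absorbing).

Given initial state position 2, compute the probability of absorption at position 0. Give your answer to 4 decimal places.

Let h(s) be the probability of absorption at position 0 starting from transient state s. Then h(position 0) = 1 and h(position 3) = 0. By first-step analysis:
h(position 1) = 0.25·1 + 0.35·h(position 1) + 0.2·h(position 2) + 0.2·0
h(position 2) = 0.3·1 + 0.35·h(position 1) + 0.15·h(position 2) + 0.2·0
Solving: h(position 1) = 0.5648, h(position 2) = 0.5855.
Starting from position 2, the probability is 0.5855.

0.5855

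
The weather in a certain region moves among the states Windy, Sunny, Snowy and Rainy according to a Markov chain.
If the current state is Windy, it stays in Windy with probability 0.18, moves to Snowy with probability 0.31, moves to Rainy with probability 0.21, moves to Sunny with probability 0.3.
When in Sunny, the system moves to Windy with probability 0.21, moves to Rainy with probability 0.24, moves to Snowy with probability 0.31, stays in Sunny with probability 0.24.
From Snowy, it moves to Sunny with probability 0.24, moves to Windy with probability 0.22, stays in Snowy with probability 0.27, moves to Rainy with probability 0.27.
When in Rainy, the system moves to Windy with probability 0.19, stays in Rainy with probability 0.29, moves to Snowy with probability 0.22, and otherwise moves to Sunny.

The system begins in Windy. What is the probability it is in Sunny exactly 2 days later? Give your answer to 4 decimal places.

Propagate the distribution vector 2 days from Windy.
After 0 days: (1.0000, 0.0000, 0.0000, 0.0000)
After 1 day: (0.1800, 0.3000, 0.3100, 0.2100)
After 2 days: (0.2035, 0.2634, 0.2787, 0.2544)
P(in Sunny after 2 days) = 0.2634

0.2634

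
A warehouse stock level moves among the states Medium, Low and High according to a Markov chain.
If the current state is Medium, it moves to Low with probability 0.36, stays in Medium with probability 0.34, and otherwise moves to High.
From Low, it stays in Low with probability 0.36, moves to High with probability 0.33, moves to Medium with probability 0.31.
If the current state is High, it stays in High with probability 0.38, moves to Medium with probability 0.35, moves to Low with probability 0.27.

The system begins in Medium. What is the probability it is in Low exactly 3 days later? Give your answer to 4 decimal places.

Propagate the distribution vector 3 days from Medium.
After 0 days: (1.0000, 0.0000, 0.0000)
After 1 day: (0.3400, 0.3600, 0.3000)
After 2 days: (0.3322, 0.3330, 0.3348)
After 3 days: (0.3334, 0.3299, 0.3368)
P(in Low after 3 days) = 0.3299

0.3299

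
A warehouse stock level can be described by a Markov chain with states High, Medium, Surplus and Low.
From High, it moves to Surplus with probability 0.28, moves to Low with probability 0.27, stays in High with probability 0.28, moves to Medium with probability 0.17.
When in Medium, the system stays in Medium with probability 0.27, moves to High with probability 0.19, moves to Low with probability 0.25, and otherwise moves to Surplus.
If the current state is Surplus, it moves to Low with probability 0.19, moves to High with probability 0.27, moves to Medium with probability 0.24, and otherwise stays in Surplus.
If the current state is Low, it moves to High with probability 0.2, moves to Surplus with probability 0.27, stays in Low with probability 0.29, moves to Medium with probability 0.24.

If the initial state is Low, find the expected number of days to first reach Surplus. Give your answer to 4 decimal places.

Let t(s) be the expected number of days to first reach Surplus from state s, with t(Surplus) = 0. Conditioning on the first day:
t(High) = 1 + 0.28·t(High) + 0.17·t(Medium) + 0.27·t(Low)
t(Medium) = 1 + 0.19·t(High) + 0.27·t(Medium) + 0.25·t(Low)
t(Low) = 1 + 0.2·t(High) + 0.24·t(Medium) + 0.29·t(Low)
Solving: t(High) = 3.5793, t(Medium) = 3.5387, t(Low) = 3.6129.
Expected days from Low to Surplus: 3.6129.

3.6129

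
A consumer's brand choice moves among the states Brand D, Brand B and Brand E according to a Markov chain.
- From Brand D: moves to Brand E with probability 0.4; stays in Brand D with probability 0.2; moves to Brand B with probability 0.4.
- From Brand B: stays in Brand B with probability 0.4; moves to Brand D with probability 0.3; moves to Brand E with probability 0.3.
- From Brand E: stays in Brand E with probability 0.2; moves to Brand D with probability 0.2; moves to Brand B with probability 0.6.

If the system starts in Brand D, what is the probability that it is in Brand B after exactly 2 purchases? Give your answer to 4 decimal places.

0.4800

Sum over the intermediate state after 1 purchase:
P = P(Brand D→Brand D)·P(Brand D→Brand B) + P(Brand D→Brand B)·P(Brand B→Brand B) + P(Brand D→Brand E)·P(Brand E→Brand B)
  = 0.2×0.4 + 0.4×0.4 + 0.4×0.6
  = 0.0800 + 0.1600 + 0.2400 = 0.4800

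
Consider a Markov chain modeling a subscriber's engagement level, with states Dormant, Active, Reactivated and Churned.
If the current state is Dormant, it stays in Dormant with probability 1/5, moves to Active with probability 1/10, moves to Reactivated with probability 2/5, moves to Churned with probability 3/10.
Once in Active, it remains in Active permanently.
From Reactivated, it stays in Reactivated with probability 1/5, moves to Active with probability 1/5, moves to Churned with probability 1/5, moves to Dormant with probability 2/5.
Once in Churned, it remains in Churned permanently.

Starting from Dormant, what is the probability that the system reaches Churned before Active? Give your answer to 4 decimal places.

Let h(s) be the probability of absorption at Churned starting from transient state s. Then h(Churned) = 1 and h(Active) = 0. By first-step analysis:
h(Dormant) = 0.2·h(Dormant) + 0.1·0 + 0.4·h(Reactivated) + 0.3·1
h(Reactivated) = 0.4·h(Dormant) + 0.2·0 + 0.2·h(Reactivated) + 0.2·1
Solving: h(Dormant) = 0.6667, h(Reactivated) = 0.5833.
Starting from Dormant, the probability is 0.6667.

0.6667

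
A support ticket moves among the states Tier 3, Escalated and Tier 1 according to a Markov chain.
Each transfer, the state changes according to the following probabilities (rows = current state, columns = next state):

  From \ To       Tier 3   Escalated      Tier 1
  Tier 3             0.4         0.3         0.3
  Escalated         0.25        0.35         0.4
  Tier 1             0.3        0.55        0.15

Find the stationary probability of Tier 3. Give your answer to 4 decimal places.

0.3115

Let the stationary distribution be π with π = πP and π_1 + π_2 + π_3 = 1.
π_1 = 0.4·π_1 + 0.25·π_2 + 0.3·π_3
π_2 = 0.3·π_1 + 0.35·π_2 + 0.55·π_3
Solving with the normalization constraint gives π = (0.3115, 0.3934, 0.2951).
So the stationary probability of Tier 3 is 0.3115.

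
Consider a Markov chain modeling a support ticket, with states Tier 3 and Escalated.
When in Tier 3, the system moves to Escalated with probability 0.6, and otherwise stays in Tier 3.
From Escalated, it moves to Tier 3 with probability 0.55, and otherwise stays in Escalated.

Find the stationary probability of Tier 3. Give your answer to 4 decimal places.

0.4783

Let the stationary distribution be π with π = πP and π_1 + π_2 = 1.
π_1 = 0.4·π_1 + 0.55·π_2
Solving with the normalization constraint gives π = (0.4783, 0.5217).
So the stationary probability of Tier 3 is 0.4783.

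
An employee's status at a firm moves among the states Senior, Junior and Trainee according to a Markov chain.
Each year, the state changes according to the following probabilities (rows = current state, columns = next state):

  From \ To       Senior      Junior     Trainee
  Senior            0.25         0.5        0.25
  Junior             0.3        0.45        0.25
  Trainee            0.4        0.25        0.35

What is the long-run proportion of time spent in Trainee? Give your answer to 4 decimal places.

Let the stationary distribution be π with π = πP and π_1 + π_2 + π_3 = 1.
π_1 = 0.25·π_1 + 0.3·π_2 + 0.4·π_3
π_2 = 0.5·π_1 + 0.45·π_2 + 0.25·π_3
Solving with the normalization constraint gives π = (0.3122, 0.4101, 0.2778).
So the stationary probability of Trainee is 0.2778.

0.2778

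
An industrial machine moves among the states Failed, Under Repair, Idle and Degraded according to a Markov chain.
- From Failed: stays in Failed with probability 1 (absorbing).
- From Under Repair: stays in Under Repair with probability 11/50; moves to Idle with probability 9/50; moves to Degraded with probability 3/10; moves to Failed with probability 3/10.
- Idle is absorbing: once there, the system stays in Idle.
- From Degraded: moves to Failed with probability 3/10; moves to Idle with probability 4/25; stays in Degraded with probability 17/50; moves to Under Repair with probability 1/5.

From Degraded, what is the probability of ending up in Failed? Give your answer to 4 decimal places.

Let h(s) be the probability of absorption at Failed starting from transient state s. Then h(Failed) = 1 and h(Idle) = 0. By first-step analysis:
h(Under Repair) = 0.3·1 + 0.22·h(Under Repair) + 0.18·0 + 0.3·h(Degraded)
h(Degraded) = 0.3·1 + 0.2·h(Under Repair) + 0.16·0 + 0.34·h(Degraded)
Solving: h(Under Repair) = 0.6332, h(Degraded) = 0.6464.
Starting from Degraded, the probability is 0.6464.

0.6464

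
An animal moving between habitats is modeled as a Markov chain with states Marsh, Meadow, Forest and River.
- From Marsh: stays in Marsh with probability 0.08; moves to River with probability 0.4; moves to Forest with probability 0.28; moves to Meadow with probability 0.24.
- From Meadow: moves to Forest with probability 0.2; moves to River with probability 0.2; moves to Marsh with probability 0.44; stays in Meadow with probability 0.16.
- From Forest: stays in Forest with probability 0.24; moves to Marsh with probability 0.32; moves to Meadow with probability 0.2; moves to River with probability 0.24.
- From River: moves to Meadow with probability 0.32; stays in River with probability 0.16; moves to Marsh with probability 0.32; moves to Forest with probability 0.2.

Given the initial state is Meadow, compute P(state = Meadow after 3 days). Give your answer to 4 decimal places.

Propagate the distribution vector 3 days from Meadow.
After 0 days: (0.0000, 1.0000, 0.0000, 0.0000)
After 1 day: (0.4400, 0.1600, 0.2000, 0.2000)
After 2 days: (0.2336, 0.2352, 0.2432, 0.2880)
After 3 days: (0.2922, 0.2345, 0.2284, 0.2449)
P(in Meadow after 3 days) = 0.2345

0.2345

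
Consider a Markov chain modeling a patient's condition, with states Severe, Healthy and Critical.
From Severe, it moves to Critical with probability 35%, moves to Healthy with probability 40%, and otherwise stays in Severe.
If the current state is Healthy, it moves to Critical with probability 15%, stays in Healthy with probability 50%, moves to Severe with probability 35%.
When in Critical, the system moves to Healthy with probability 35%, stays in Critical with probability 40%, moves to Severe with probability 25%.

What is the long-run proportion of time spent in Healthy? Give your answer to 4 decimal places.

Let the stationary distribution be π with π = πP and π_1 + π_2 + π_3 = 1.
π_1 = 0.25·π_1 + 0.35·π_2 + 0.25·π_3
π_2 = 0.4·π_1 + 0.5·π_2 + 0.35·π_3
Solving with the normalization constraint gives π = (0.2929, 0.4290, 0.2781).
So the stationary probability of Healthy is 0.4290.

0.4290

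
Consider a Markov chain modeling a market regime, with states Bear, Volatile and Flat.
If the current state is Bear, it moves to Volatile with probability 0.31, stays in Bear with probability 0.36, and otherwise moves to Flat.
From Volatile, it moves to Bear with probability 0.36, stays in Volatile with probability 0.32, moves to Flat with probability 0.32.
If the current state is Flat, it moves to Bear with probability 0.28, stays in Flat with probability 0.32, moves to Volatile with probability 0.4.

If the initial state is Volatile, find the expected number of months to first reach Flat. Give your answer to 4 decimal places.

3.0902

Let t(s) be the expected number of months to first reach Flat from state s, with t(Flat) = 0. Conditioning on the first month:
t(Bear) = 1 + 0.36·t(Bear) + 0.31·t(Volatile)
t(Volatile) = 1 + 0.36·t(Bear) + 0.32·t(Volatile)
Solving: t(Bear) = 3.0593, t(Volatile) = 3.0902.
Expected months from Volatile to Flat: 3.0902.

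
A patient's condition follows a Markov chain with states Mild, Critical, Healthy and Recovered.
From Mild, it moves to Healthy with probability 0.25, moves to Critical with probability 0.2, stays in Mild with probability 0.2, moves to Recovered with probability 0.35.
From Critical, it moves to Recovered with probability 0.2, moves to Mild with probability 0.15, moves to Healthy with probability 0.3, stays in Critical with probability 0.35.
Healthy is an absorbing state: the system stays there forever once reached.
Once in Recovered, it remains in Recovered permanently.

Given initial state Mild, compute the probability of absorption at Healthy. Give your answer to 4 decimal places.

0.4541

Let h(s) be the probability of absorption at Healthy starting from transient state s. Then h(Healthy) = 1 and h(Recovered) = 0. By first-step analysis:
h(Mild) = 0.2·h(Mild) + 0.2·h(Critical) + 0.25·1 + 0.35·0
h(Critical) = 0.15·h(Mild) + 0.35·h(Critical) + 0.3·1 + 0.2·0
Solving: h(Mild) = 0.4541, h(Critical) = 0.5663.
Starting from Mild, the probability is 0.4541.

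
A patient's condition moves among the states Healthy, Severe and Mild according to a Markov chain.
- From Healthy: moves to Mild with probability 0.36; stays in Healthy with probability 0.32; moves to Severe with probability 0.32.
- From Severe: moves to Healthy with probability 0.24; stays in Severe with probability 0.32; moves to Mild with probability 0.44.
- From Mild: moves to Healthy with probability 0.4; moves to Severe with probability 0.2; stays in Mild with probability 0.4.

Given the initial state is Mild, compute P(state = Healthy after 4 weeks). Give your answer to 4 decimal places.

0.3300

Propagate the distribution vector 4 weeks from Mild.
After 0 weeks: (0.0000, 0.0000, 1.0000)
After 1 week: (0.4000, 0.2000, 0.4000)
After 2 weeks: (0.3360, 0.2720, 0.3920)
After 3 weeks: (0.3296, 0.2730, 0.3974)
After 4 weeks: (0.3300, 0.2723, 0.3977)
P(in Healthy after 4 weeks) = 0.3300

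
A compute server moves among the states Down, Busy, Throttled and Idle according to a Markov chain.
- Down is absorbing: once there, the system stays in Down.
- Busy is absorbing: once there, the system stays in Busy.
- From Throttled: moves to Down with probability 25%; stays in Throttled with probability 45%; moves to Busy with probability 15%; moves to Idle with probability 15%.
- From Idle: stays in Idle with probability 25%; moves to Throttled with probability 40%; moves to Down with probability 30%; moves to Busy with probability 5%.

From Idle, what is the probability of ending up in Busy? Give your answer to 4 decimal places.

0.2482

Let h(s) be the probability of absorption at Busy starting from transient state s. Then h(Busy) = 1 and h(Down) = 0. By first-step analysis:
h(Throttled) = 0.25·0 + 0.15·1 + 0.45·h(Throttled) + 0.15·h(Idle)
h(Idle) = 0.3·0 + 0.05·1 + 0.4·h(Throttled) + 0.25·h(Idle)
Solving: h(Throttled) = 0.3404, h(Idle) = 0.2482.
Starting from Idle, the probability is 0.2482.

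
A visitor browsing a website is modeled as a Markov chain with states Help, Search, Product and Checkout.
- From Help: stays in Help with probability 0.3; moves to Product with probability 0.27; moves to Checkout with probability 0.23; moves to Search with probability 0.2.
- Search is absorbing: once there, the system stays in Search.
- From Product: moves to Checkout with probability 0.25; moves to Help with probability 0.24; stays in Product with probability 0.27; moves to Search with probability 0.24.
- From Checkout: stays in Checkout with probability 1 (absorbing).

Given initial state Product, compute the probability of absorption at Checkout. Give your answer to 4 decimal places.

Let h(s) be the probability of absorption at Checkout starting from transient state s. Then h(Checkout) = 1 and h(Search) = 0. By first-step analysis:
h(Help) = 0.3·h(Help) + 0.2·0 + 0.27·h(Product) + 0.23·1
h(Product) = 0.24·h(Help) + 0.24·0 + 0.27·h(Product) + 0.25·1
Solving: h(Help) = 0.5276, h(Product) = 0.5159.
Starting from Product, the probability is 0.5159.

0.5159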